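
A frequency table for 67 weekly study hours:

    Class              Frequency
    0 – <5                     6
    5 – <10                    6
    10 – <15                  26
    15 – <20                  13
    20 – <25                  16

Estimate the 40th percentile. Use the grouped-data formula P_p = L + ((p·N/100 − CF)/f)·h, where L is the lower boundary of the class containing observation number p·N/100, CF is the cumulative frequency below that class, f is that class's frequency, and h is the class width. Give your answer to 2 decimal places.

12.85

N = 67; target position k = 40/100 · 67 = 26.8.
Cumulative frequencies: 6, 12, 38, 51, 67.
Observation 26.8 falls in the class 10 – <15.
L = 10, CF = 12, f = 26, h = 5.
P40 = 10 + ((26.8 − 12)/26)·5 = 10 + 2.84615 = 12.8462.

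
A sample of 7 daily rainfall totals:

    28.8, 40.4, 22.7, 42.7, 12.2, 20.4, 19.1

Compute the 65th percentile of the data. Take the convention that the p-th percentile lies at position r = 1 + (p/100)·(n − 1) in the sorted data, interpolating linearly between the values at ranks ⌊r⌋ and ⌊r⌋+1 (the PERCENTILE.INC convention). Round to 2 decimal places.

Sorted: 12.2, 19.1, 20.4, 22.7, 28.8, 40.4, 42.7.
n = 7.
r = 1 + (65/100)·(7 − 1) = 1 + 3.9 = 4.9.
Rank 4 is 22.7 and rank 5 is 28.8.
Interpolate: 22.7 + 0.9·(28.8 − 22.7) = 22.7 + 0.9·6.1 = 28.19.

28.19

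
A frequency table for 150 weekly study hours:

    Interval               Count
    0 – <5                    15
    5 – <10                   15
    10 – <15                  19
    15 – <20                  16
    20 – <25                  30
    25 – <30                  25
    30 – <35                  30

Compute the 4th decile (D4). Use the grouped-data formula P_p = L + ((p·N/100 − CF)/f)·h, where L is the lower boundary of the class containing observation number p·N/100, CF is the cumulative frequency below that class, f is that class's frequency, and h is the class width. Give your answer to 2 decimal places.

18.44

N = 150; target position k = 40/100 · 150 = 60.
Cumulative frequencies: 15, 30, 49, 65, 95, 120, 150.
Observation 60 falls in the class 15 – <20.
L = 15, CF = 49, f = 16, h = 5.
P40 = 15 + ((60 − 49)/16)·5 = 15 + 3.4375 = 18.4375.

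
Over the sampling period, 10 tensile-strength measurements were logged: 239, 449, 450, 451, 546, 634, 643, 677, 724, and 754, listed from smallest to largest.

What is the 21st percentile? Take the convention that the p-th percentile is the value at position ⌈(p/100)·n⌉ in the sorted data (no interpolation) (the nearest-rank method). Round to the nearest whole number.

450

n = 10.
Position = ⌈21/100 · 10⌉ = ⌈2.1⌉ = 3.
The value at rank 3 is 450.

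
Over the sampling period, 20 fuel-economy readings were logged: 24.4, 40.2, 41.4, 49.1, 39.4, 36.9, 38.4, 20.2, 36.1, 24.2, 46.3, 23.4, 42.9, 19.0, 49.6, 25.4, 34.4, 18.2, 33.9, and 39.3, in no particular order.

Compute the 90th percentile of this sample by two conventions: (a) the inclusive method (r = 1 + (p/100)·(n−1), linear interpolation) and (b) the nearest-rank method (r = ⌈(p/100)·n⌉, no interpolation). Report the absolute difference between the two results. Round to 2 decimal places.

Sorted: 18.2, 19.0, 20.2, 23.4, 24.2, 24.4, 25.4, 33.9, 34.4, 36.1, 36.9, 38.4, 39.3, 39.4, 40.2, 41.4, 42.9, 46.3, 49.1, 49.6.
n = 20.
(a) r = 18.1; between ranks 18 (46.3) and 19 (49.1): 46.58.
(b) the nearest-rank method: rank 18 → 46.3.
|46.58 − 46.3| = 0.28.

0.28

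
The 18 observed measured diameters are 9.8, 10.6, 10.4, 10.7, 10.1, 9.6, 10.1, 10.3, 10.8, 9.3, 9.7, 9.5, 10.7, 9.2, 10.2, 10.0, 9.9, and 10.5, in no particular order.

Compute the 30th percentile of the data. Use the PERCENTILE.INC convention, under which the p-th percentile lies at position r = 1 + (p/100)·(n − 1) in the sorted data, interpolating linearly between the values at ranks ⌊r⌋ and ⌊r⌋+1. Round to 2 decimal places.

9.81

Sorted: 9.2, 9.3, 9.5, 9.6, 9.7, 9.8, 9.9, 10.0, 10.1, 10.1, 10.2, 10.3, 10.4, 10.5, 10.6, 10.7, 10.7, 10.8.
n = 18.
r = 1 + (30/100)·(18 − 1) = 1 + 5.1 = 6.1.
Rank 6 is 9.8 and rank 7 is 9.9.
Interpolate: 9.8 + 0.1·(9.9 − 9.8) = 9.8 + 0.1·0.1 = 9.81.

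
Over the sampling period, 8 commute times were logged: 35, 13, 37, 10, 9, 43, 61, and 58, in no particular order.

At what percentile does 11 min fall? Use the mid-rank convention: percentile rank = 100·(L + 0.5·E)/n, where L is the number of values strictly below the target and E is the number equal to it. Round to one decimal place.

25.0

Sorted: 9, 10, 13, 35, 37, 43, 58, 61.
Count below 11: L = 2; count equal: E = 0; n = 8.
Percentile rank = 100·(2 + 0.5·0)/8 = 100·2/8 = 25.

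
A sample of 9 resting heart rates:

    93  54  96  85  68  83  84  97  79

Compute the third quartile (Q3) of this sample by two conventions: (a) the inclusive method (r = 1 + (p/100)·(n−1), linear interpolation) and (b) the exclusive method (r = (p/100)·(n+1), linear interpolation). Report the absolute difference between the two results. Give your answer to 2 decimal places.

Sorted: 54, 68, 79, 83, 84, 85, 93, 96, 97.
n = 9.
(a) r = 7 → value at rank 7 = 93.
(b) r = 7.5; between ranks 7 (93) and 8 (96): 94.5.
|93 − 94.5| = 1.5.

1.50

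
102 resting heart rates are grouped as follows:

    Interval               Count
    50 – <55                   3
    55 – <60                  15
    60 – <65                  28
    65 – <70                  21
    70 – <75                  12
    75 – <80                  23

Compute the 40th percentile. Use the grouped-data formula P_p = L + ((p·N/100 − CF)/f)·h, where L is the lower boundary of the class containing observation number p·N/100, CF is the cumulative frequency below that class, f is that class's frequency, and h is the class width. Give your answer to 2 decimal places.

64.07

N = 102; target position k = 40/100 · 102 = 40.8.
Cumulative frequencies: 3, 18, 46, 67, 79, 102.
Observation 40.8 falls in the class 60 – <65.
L = 60, CF = 18, f = 28, h = 5.
P40 = 60 + ((40.8 − 18)/28)·5 = 60 + 4.07143 = 64.0714.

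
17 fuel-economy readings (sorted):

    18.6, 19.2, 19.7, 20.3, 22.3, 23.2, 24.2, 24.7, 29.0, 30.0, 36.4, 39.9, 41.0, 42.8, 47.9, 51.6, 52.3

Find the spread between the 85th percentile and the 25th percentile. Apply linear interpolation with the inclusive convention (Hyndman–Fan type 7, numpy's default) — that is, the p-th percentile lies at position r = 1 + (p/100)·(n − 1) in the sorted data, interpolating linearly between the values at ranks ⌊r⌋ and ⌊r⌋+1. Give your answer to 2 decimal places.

23.56

n = 17.
P25: r = 5 (integer) → 22.3.
P85: r = 14.6; ranks 14–15 are 42.8, 47.9; interpolating gives 45.86.
Difference: 45.86 − 22.3 = 23.56.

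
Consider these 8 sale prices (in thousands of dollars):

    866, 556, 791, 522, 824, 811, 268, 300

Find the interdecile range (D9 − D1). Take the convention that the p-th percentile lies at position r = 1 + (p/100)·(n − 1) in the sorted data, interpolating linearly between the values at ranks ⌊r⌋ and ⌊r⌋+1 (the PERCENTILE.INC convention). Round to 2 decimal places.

546.20

Sorted: 268, 300, 522, 556, 791, 811, 824, 866.
n = 8.
P10: r = 1.7; ranks 1–2 are 268, 300; interpolating gives 290.4.
P90: r = 7.3; ranks 7–8 are 824, 866; interpolating gives 836.6.
Difference: 836.6 − 290.4 = 546.2.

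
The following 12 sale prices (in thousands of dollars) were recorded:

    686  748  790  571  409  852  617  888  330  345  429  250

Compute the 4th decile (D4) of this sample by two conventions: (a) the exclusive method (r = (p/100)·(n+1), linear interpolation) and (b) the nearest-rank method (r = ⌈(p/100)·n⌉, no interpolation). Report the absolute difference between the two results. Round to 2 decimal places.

Sorted: 250, 330, 345, 409, 429, 571, 617, 686, 748, 790, 852, 888.
n = 12.
(a) r = 5.2; between ranks 5 (429) and 6 (571): 457.4.
(b) the nearest-rank method: rank 5 → 429.
|457.4 − 429| = 28.4.

28.40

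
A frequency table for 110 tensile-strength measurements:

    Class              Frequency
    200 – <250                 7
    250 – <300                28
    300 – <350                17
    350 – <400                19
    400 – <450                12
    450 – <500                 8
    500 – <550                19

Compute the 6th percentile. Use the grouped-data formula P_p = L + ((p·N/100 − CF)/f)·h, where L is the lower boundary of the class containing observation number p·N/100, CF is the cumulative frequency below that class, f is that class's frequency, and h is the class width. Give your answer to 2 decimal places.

247.14

N = 110; target position k = 6/100 · 110 = 6.6.
Cumulative frequencies: 7, 35, 52, 71, 83, 91, 110.
Observation 6.6 falls in the class 200 – <250.
L = 200, CF = 0, f = 7, h = 50.
P6 = 200 + ((6.6 − 0)/7)·50 = 200 + 47.1429 = 247.143.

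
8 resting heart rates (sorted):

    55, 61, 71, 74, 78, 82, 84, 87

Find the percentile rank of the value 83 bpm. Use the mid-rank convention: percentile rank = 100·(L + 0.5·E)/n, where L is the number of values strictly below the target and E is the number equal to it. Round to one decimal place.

75.0

Count below 83: L = 6; count equal: E = 0; n = 8.
Percentile rank = 100·(6 + 0.5·0)/8 = 100·6/8 = 75.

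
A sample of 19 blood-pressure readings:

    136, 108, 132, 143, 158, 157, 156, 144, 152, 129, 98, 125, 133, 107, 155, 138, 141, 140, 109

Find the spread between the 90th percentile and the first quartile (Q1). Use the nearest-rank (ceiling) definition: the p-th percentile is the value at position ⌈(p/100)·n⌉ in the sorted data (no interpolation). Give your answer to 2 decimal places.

32.00

Sorted: 98, 107, 108, 109, 125, 129, 132, 133, 136, 138, 140, 141, 143, 144, 152, 155, 156, 157, 158.
n = 19.
P25: rank ⌈25/100·19⌉ = 5 → 125.
P90: rank ⌈90/100·19⌉ = 18 → 157.
Difference: 157 − 125 = 32.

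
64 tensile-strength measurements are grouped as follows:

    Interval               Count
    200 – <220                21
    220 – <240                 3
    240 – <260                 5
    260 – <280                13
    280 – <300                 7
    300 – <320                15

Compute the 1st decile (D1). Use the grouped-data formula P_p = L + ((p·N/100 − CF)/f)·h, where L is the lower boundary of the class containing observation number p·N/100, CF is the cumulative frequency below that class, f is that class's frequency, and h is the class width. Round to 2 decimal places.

206.10

N = 64; target position k = 10/100 · 64 = 6.4.
Cumulative frequencies: 21, 24, 29, 42, 49, 64.
Observation 6.4 falls in the class 200 – <220.
L = 200, CF = 0, f = 21, h = 20.
P10 = 200 + ((6.4 − 0)/21)·20 = 200 + 6.09524 = 206.095.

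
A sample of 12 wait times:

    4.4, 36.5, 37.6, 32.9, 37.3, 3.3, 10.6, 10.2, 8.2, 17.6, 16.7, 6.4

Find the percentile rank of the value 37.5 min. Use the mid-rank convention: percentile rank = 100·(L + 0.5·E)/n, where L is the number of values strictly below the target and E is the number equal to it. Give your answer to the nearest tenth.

91.7

Sorted: 3.3, 4.4, 6.4, 8.2, 10.2, 10.6, 16.7, 17.6, 32.9, 36.5, 37.3, 37.6.
Count below 37.5: L = 11; count equal: E = 0; n = 12.
Percentile rank = 100·(11 + 0.5·0)/12 = 100·11/12 = 91.67.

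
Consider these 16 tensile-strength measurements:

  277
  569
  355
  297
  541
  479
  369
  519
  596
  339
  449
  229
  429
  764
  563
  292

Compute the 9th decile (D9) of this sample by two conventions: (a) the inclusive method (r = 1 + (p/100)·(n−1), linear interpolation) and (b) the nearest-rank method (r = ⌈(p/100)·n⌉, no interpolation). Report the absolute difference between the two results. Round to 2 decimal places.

13.50

Sorted: 229, 277, 292, 297, 339, 355, 369, 429, 449, 479, 519, 541, 563, 569, 596, 764.
n = 16.
(a) r = 14.5; between ranks 14 (569) and 15 (596): 582.5.
(b) the nearest-rank method: rank 15 → 596.
|582.5 − 596| = 13.5.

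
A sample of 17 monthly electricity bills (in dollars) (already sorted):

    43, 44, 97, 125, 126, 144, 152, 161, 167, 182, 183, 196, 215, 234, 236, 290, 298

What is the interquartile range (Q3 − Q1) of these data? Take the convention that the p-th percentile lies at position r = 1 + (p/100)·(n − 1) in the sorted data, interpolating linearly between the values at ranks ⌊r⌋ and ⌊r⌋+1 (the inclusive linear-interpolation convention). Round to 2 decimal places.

89.00

n = 17.
P25: r = 5 (integer) → 126.
P75: r = 13 (integer) → 215.
Difference: 215 − 126 = 89.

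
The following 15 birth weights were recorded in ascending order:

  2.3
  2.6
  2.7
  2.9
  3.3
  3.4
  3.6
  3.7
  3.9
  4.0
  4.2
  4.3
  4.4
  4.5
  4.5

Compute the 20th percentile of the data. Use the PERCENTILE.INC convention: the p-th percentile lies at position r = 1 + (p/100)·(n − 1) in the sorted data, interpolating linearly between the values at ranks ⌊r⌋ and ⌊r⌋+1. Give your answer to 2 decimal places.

2.86

n = 15.
r = 1 + (20/100)·(15 − 1) = 1 + 2.8 = 3.8.
Rank 3 is 2.7 and rank 4 is 2.9.
Interpolate: 2.7 + 0.8·(2.9 − 2.7) = 2.7 + 0.8·0.2 = 2.86.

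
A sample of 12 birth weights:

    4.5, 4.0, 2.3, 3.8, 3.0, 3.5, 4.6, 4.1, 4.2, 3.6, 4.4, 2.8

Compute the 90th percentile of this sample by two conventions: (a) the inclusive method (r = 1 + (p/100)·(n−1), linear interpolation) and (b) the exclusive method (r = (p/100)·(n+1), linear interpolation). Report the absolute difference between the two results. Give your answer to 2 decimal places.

0.08

Sorted: 2.3, 2.8, 3.0, 3.5, 3.6, 3.8, 4.0, 4.1, 4.2, 4.4, 4.5, 4.6.
n = 12.
(a) r = 10.9; between ranks 10 (4.4) and 11 (4.5): 4.49.
(b) r = 11.7; between ranks 11 (4.5) and 12 (4.6): 4.57.
|4.49 − 4.57| = 0.08.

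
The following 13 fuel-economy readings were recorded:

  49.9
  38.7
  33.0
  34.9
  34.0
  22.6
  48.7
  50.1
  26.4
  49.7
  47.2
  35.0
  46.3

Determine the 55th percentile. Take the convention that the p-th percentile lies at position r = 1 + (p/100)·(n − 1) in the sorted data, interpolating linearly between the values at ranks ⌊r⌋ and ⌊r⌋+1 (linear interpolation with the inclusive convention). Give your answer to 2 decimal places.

Sorted: 22.6, 26.4, 33.0, 34.0, 34.9, 35.0, 38.7, 46.3, 47.2, 48.7, 49.7, 49.9, 50.1.
n = 13.
r = 1 + (55/100)·(13 − 1) = 1 + 6.6 = 7.6.
Rank 7 is 38.7 and rank 8 is 46.3.
Interpolate: 38.7 + 0.6·(46.3 − 38.7) = 38.7 + 0.6·7.6 = 43.26.

43.26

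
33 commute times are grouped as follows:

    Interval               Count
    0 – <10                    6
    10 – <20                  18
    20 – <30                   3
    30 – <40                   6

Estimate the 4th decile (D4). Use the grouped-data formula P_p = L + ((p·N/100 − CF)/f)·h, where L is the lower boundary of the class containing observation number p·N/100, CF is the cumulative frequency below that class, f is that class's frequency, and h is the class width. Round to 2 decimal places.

N = 33; target position k = 40/100 · 33 = 13.2.
Cumulative frequencies: 6, 24, 27, 33.
Observation 13.2 falls in the class 10 – <20.
L = 10, CF = 6, f = 18, h = 10.
P40 = 10 + ((13.2 − 6)/18)·10 = 10 + 4 = 14.

14.00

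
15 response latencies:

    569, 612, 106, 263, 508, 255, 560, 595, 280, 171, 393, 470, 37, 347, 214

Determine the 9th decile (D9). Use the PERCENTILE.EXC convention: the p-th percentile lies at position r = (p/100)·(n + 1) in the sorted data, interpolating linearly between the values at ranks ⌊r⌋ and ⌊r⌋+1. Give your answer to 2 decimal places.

601.80

Sorted: 37, 106, 171, 214, 255, 263, 280, 347, 393, 470, 508, 560, 569, 595, 612.
n = 15.
r = (90/100)·(15 + 1) = 14.4.
Rank 14 is 595 and rank 15 is 612.
Interpolate: 595 + 0.4·(612 − 595) = 595 + 0.4·17 = 601.8.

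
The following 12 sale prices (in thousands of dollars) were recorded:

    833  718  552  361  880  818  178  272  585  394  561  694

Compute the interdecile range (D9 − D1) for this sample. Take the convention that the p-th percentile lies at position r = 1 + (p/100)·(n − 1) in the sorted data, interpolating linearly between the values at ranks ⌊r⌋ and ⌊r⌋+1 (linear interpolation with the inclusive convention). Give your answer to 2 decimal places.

Sorted: 178, 272, 361, 394, 552, 561, 585, 694, 718, 818, 833, 880.
n = 12.
P10: r = 2.1; ranks 2–3 are 272, 361; interpolating gives 280.9.
P90: r = 10.9; ranks 10–11 are 818, 833; interpolating gives 831.5.
Difference: 831.5 − 280.9 = 550.6.

550.60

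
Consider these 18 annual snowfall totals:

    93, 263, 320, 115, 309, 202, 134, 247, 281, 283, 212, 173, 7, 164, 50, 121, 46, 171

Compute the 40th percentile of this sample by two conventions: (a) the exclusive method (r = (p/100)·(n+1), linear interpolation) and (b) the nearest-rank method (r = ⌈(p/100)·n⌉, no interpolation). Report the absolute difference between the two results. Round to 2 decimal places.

Sorted: 7, 46, 50, 93, 115, 121, 134, 164, 171, 173, 202, 212, 247, 263, 281, 283, 309, 320.
n = 18.
(a) r = 7.6; between ranks 7 (134) and 8 (164): 152.
(b) the nearest-rank method: rank 8 → 164.
|152 − 164| = 12.

12.00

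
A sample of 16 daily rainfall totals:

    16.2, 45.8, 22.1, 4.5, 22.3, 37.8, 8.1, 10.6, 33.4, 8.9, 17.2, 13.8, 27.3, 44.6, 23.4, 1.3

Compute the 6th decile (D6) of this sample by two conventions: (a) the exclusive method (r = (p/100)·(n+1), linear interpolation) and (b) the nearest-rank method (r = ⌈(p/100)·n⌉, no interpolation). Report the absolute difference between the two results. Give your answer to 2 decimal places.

Sorted: 1.3, 4.5, 8.1, 8.9, 10.6, 13.8, 16.2, 17.2, 22.1, 22.3, 23.4, 27.3, 33.4, 37.8, 44.6, 45.8.
n = 16.
(a) r = 10.2; between ranks 10 (22.3) and 11 (23.4): 22.52.
(b) the nearest-rank method: rank 10 → 22.3.
|22.52 − 22.3| = 0.22.

0.22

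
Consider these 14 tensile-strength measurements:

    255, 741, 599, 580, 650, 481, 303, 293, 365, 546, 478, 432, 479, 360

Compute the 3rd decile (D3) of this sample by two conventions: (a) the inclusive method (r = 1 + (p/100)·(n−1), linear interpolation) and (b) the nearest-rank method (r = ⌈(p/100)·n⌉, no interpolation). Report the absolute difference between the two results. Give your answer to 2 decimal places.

0.50

Sorted: 255, 293, 303, 360, 365, 432, 478, 479, 481, 546, 580, 599, 650, 741.
n = 14.
(a) r = 4.9; between ranks 4 (360) and 5 (365): 364.5.
(b) the nearest-rank method: rank 5 → 365.
|364.5 − 365| = 0.5.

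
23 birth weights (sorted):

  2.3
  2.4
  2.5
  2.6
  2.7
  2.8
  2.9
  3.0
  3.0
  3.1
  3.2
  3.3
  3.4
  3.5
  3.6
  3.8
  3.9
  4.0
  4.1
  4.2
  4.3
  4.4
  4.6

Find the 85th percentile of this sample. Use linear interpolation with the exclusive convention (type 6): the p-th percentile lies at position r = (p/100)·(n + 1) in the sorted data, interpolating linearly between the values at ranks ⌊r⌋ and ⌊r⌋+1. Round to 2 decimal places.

n = 23.
r = (85/100)·(23 + 1) = 20.4.
Rank 20 is 4.2 and rank 21 is 4.3.
Interpolate: 4.2 + 0.4·(4.3 − 4.2) = 4.2 + 0.4·0.1 = 4.24.

4.24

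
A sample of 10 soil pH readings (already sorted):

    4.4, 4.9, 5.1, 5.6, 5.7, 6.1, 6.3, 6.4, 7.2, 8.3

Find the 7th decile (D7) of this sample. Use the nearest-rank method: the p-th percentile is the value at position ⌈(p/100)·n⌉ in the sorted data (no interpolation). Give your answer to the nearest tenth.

6.3

n = 10.
Position = ⌈70/100 · 10⌉ = ⌈7⌉ = 7.
The value at rank 7 is 6.3.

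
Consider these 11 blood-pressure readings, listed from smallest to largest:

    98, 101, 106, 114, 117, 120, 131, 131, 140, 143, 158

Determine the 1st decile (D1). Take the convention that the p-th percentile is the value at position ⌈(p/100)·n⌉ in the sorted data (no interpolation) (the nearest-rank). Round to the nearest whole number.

101

n = 11.
Position = ⌈10/100 · 11⌉ = ⌈1.1⌉ = 2.
The value at rank 2 is 101.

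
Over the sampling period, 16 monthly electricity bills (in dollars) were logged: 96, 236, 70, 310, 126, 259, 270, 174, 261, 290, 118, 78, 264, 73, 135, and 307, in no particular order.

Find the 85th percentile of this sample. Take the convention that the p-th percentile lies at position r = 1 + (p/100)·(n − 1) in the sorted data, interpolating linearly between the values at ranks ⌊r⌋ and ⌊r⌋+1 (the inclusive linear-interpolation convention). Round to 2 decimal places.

Sorted: 70, 73, 78, 96, 118, 126, 135, 174, 236, 259, 261, 264, 270, 290, 307, 310.
n = 16.
r = 1 + (85/100)·(16 − 1) = 1 + 12.75 = 13.75.
Rank 13 is 270 and rank 14 is 290.
Interpolate: 270 + 0.75·(290 − 270) = 270 + 0.75·20 = 285.

285.00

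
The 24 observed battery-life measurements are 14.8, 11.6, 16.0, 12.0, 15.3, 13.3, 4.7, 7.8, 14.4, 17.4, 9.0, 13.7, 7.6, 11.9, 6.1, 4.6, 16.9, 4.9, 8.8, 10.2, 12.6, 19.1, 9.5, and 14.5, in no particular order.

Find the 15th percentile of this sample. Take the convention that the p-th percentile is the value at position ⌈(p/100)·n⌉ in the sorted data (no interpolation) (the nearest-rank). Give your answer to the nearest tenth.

Sorted: 4.6, 4.7, 4.9, 6.1, 7.6, 7.8, 8.8, 9.0, 9.5, 10.2, 11.6, 11.9, 12.0, 12.6, 13.3, 13.7, 14.4, 14.5, 14.8, 15.3, 16.0, 16.9, 17.4, 19.1.
n = 24.
Position = ⌈15/100 · 24⌉ = ⌈3.6⌉ = 4.
The value at rank 4 is 6.1.

6.1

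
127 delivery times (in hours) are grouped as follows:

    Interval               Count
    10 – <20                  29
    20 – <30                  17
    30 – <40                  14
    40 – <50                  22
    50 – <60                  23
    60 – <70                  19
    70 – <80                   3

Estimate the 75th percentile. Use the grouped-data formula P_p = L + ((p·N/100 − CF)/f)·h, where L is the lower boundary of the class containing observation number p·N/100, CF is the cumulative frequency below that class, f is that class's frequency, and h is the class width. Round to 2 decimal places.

55.76

N = 127; target position k = 75/100 · 127 = 95.25.
Cumulative frequencies: 29, 46, 60, 82, 105, 124, 127.
Observation 95.25 falls in the class 50 – <60.
L = 50, CF = 82, f = 23, h = 10.
P75 = 50 + ((95.25 − 82)/23)·10 = 50 + 5.76087 = 55.7609.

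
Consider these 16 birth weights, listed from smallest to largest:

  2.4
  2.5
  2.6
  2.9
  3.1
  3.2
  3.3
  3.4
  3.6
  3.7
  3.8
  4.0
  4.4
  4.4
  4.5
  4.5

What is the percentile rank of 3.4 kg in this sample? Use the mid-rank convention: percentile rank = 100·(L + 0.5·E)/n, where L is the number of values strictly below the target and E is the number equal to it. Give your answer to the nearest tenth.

Count below 3.4: L = 7; count equal: E = 1; n = 16.
Percentile rank = 100·(7 + 0.5·1)/16 = 100·7.5/16 = 46.88.

46.9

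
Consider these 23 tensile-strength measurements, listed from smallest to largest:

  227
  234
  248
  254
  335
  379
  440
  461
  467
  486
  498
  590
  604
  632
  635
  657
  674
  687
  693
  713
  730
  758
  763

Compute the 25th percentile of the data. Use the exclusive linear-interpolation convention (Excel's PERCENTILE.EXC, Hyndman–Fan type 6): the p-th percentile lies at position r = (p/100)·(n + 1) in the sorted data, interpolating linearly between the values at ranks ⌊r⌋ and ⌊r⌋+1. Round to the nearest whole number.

379

n = 23.
r = (25/100)·(23 + 1) = 6.
r is an integer, so P25 is the value at rank 6: 379.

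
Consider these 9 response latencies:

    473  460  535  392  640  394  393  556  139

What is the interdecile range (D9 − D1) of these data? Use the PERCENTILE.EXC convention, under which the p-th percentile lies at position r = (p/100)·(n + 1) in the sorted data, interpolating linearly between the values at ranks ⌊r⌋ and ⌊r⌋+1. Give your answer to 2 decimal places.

501.00

Sorted: 139, 392, 393, 394, 460, 473, 535, 556, 640.
n = 9.
P10: r = 1 (integer) → 139.
P90: r = 9 (integer) → 640.
Difference: 640 − 139 = 501.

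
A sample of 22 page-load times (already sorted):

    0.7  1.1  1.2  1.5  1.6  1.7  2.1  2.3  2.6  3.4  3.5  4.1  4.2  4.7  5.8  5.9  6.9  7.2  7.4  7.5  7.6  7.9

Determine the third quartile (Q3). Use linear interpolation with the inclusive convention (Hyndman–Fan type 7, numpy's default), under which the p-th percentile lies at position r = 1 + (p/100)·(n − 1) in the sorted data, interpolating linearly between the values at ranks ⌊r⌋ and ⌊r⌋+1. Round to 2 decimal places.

n = 22.
r = 1 + (75/100)·(22 − 1) = 1 + 15.75 = 16.75.
Rank 16 is 5.9 and rank 17 is 6.9.
Interpolate: 5.9 + 0.75·(6.9 − 5.9) = 5.9 + 0.75·1 = 6.65.

6.65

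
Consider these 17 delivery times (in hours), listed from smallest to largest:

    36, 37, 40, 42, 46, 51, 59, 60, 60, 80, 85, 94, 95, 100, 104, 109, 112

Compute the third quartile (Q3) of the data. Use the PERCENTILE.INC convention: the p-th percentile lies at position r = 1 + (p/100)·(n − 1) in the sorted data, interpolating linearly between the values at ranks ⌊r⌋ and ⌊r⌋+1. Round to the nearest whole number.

95

n = 17.
r = 1 + (75/100)·(17 − 1) = 1 + 12 = 13.
r is an integer, so P75 is the value at rank 13: 95.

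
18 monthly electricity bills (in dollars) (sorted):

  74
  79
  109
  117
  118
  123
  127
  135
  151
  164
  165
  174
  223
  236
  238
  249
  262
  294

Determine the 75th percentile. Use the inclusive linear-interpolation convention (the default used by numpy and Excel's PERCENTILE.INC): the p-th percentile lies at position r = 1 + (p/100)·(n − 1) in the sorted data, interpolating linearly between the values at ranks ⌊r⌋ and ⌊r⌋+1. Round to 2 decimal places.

232.75

n = 18.
r = 1 + (75/100)·(18 − 1) = 1 + 12.75 = 13.75.
Rank 13 is 223 and rank 14 is 236.
Interpolate: 223 + 0.75·(236 − 223) = 223 + 0.75·13 = 232.75.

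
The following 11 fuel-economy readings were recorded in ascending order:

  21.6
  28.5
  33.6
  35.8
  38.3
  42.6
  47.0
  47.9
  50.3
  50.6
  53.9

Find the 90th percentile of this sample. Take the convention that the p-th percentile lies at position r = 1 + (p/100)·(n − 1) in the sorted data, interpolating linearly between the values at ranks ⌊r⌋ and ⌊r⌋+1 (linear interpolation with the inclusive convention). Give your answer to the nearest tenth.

50.6

n = 11.
r = 1 + (90/100)·(11 − 1) = 1 + 9 = 10.
r is an integer, so P90 is the value at rank 10: 50.6.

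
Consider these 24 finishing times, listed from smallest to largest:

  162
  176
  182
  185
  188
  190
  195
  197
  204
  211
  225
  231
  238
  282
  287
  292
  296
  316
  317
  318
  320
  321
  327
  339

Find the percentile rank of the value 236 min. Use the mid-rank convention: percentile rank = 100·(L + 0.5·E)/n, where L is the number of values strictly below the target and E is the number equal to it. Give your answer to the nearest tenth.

Count below 236: L = 12; count equal: E = 0; n = 24.
Percentile rank = 100·(12 + 0.5·0)/24 = 100·12/24 = 50.

50.0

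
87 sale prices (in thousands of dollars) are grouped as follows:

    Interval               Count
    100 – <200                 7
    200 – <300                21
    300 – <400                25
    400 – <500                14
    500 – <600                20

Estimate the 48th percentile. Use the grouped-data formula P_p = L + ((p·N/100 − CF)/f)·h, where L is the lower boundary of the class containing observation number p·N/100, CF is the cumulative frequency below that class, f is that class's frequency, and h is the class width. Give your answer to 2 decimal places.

N = 87; target position k = 48/100 · 87 = 41.76.
Cumulative frequencies: 7, 28, 53, 67, 87.
Observation 41.76 falls in the class 300 – <400.
L = 300, CF = 28, f = 25, h = 100.
P48 = 300 + ((41.76 − 28)/25)·100 = 300 + 55.04 = 355.04.

355.04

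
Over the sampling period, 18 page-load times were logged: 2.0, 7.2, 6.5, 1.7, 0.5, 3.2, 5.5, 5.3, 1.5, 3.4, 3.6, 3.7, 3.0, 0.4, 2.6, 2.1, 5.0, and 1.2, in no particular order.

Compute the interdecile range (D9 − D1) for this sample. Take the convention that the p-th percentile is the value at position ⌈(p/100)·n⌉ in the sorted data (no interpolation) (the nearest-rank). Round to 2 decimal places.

6.00

Sorted: 0.4, 0.5, 1.2, 1.5, 1.7, 2.0, 2.1, 2.6, 3.0, 3.2, 3.4, 3.6, 3.7, 5.0, 5.3, 5.5, 6.5, 7.2.
n = 18.
P10: rank ⌈10/100·18⌉ = 2 → 0.5.
P90: rank ⌈90/100·18⌉ = 17 → 6.5.
Difference: 6.5 − 0.5 = 6.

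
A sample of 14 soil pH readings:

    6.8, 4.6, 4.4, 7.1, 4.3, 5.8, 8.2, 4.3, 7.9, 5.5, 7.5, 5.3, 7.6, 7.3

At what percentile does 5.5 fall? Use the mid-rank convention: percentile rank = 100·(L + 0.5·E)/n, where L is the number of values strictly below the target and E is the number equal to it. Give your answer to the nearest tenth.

Sorted: 4.3, 4.3, 4.4, 4.6, 5.3, 5.5, 5.8, 6.8, 7.1, 7.3, 7.5, 7.6, 7.9, 8.2.
Count below 5.5: L = 5; count equal: E = 1; n = 14.
Percentile rank = 100·(5 + 0.5·1)/14 = 100·5.5/14 = 39.29.

39.3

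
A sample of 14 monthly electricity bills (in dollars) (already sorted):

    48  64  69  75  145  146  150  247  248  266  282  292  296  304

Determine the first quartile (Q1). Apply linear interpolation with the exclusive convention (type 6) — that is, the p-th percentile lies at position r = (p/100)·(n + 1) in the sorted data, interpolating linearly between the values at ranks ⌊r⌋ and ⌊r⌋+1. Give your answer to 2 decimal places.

73.50

n = 14.
r = (25/100)·(14 + 1) = 3.75.
Rank 3 is 69 and rank 4 is 75.
Interpolate: 69 + 0.75·(75 − 69) = 69 + 0.75·6 = 73.5.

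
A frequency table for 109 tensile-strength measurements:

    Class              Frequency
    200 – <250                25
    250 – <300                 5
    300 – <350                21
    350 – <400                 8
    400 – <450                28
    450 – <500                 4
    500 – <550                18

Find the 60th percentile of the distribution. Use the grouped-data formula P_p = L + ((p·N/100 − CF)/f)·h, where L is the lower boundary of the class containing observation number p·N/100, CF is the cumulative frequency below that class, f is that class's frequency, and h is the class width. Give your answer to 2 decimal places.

411.43

N = 109; target position k = 60/100 · 109 = 65.4.
Cumulative frequencies: 25, 30, 51, 59, 87, 91, 109.
Observation 65.4 falls in the class 400 – <450.
L = 400, CF = 59, f = 28, h = 50.
P60 = 400 + ((65.4 − 59)/28)·50 = 400 + 11.4286 = 411.429.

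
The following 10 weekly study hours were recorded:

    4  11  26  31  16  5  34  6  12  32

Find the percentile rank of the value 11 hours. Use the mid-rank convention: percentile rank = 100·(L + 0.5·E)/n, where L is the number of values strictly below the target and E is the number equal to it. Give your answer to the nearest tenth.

35.0

Sorted: 4, 5, 6, 11, 12, 16, 26, 31, 32, 34.
Count below 11: L = 3; count equal: E = 1; n = 10.
Percentile rank = 100·(3 + 0.5·1)/10 = 100·3.5/10 = 35.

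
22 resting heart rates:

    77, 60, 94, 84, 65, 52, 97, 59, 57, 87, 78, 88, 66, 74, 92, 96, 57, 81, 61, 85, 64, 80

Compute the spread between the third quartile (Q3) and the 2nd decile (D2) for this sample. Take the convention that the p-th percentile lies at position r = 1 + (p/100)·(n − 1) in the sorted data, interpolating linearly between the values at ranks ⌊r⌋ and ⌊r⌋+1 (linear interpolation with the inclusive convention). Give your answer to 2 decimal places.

Sorted: 52, 57, 57, 59, 60, 61, 64, 65, 66, 74, 77, 78, 80, 81, 84, 85, 87, 88, 92, 94, 96, 97.
n = 22.
P20: r = 5.2; ranks 5–6 are 60, 61; interpolating gives 60.2.
P75: r = 16.75; ranks 16–17 are 85, 87; interpolating gives 86.5.
Difference: 86.5 − 60.2 = 26.3.

26.30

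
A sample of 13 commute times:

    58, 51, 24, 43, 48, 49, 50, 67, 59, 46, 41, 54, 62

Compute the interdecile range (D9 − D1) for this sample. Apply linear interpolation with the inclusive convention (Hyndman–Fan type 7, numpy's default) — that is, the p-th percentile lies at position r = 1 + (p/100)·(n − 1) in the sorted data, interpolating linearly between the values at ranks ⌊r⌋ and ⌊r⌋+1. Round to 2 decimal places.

Sorted: 24, 41, 43, 46, 48, 49, 50, 51, 54, 58, 59, 62, 67.
n = 13.
P10: r = 2.2; ranks 2–3 are 41, 43; interpolating gives 41.4.
P90: r = 11.8; ranks 11–12 are 59, 62; interpolating gives 61.4.
Difference: 61.4 − 41.4 = 20.

20.00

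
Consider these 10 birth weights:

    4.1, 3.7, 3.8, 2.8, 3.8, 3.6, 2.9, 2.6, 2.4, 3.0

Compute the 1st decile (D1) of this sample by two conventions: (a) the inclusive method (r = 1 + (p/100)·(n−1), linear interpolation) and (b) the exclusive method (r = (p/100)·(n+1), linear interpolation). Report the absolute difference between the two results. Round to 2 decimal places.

Sorted: 2.4, 2.6, 2.8, 2.9, 3.0, 3.6, 3.7, 3.8, 3.8, 4.1.
n = 10.
(a) r = 1.9; between ranks 1 (2.4) and 2 (2.6): 2.58.
(b) r = 1.1; between ranks 1 (2.4) and 2 (2.6): 2.42.
|2.58 − 2.42| = 0.16.

0.16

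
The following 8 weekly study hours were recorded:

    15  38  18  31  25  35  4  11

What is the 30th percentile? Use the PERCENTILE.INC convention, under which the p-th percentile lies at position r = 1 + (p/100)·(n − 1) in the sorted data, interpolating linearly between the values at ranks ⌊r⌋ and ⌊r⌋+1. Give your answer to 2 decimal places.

15.30

Sorted: 4, 11, 15, 18, 25, 31, 35, 38.
n = 8.
r = 1 + (30/100)·(8 − 1) = 1 + 2.1 = 3.1.
Rank 3 is 15 and rank 4 is 18.
Interpolate: 15 + 0.1·(18 − 15) = 15 + 0.1·3 = 15.3.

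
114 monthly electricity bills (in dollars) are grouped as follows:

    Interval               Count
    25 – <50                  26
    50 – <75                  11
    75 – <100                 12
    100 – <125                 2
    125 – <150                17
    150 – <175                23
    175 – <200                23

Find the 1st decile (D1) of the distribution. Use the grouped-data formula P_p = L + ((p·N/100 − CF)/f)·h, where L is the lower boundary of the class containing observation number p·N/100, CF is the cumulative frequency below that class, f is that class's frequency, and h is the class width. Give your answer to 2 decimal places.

35.96

N = 114; target position k = 10/100 · 114 = 11.4.
Cumulative frequencies: 26, 37, 49, 51, 68, 91, 114.
Observation 11.4 falls in the class 25 – <50.
L = 25, CF = 0, f = 26, h = 25.
P10 = 25 + ((11.4 − 0)/26)·25 = 25 + 10.9615 = 35.9615.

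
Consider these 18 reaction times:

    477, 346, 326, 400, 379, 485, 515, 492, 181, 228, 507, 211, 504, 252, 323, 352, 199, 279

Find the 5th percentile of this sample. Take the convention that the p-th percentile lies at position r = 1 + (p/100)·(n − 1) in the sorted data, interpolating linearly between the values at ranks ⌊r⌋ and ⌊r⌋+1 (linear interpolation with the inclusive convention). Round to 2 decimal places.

Sorted: 181, 199, 211, 228, 252, 279, 323, 326, 346, 352, 379, 400, 477, 485, 492, 504, 507, 515.
n = 18.
r = 1 + (5/100)·(18 − 1) = 1 + 0.85 = 1.85.
Rank 1 is 181 and rank 2 is 199.
Interpolate: 181 + 0.85·(199 − 181) = 181 + 0.85·18 = 196.3.

196.30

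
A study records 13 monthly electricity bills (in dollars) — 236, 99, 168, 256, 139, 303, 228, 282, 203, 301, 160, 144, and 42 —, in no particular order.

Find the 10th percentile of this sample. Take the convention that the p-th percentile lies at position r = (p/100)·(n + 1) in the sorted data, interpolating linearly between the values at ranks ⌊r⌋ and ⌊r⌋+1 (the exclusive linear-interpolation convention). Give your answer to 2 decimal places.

64.80

Sorted: 42, 99, 139, 144, 160, 168, 203, 228, 236, 256, 282, 301, 303.
n = 13.
r = (10/100)·(13 + 1) = 1.4.
Rank 1 is 42 and rank 2 is 99.
Interpolate: 42 + 0.4·(99 − 42) = 42 + 0.4·57 = 64.8.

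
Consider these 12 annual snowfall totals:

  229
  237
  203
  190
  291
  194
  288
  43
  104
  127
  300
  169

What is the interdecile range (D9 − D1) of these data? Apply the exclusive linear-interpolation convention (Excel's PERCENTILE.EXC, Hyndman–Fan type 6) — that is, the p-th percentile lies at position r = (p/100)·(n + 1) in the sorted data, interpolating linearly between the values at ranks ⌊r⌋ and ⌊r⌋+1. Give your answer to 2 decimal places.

236.00

Sorted: 43, 104, 127, 169, 190, 194, 203, 229, 237, 288, 291, 300.
n = 12.
P10: r = 1.3; ranks 1–2 are 43, 104; interpolating gives 61.3.
P90: r = 11.7; ranks 11–12 are 291, 300; interpolating gives 297.3.
Difference: 297.3 − 61.3 = 236.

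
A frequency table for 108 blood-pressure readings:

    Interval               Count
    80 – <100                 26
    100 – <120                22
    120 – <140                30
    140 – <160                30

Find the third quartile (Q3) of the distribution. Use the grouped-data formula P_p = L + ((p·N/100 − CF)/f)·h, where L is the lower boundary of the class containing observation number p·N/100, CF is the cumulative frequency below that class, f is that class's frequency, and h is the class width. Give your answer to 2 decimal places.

142.00

N = 108; target position k = 75/100 · 108 = 81.
Cumulative frequencies: 26, 48, 78, 108.
Observation 81 falls in the class 140 – <160.
L = 140, CF = 78, f = 30, h = 20.
P75 = 140 + ((81 − 78)/30)·20 = 140 + 2 = 142.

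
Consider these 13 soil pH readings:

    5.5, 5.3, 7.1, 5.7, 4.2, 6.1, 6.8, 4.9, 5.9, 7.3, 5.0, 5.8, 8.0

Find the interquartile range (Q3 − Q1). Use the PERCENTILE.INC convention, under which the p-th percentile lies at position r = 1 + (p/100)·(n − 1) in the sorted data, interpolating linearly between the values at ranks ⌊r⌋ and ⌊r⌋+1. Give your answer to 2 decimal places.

Sorted: 4.2, 4.9, 5.0, 5.3, 5.5, 5.7, 5.8, 5.9, 6.1, 6.8, 7.1, 7.3, 8.0.
n = 13.
P25: r = 4 (integer) → 5.3.
P75: r = 10 (integer) → 6.8.
Difference: 6.8 − 5.3 = 1.5.

1.50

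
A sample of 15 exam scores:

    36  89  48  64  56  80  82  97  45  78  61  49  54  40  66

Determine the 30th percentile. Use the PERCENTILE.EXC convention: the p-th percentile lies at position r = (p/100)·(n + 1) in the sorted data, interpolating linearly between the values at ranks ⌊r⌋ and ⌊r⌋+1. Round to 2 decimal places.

Sorted: 36, 40, 45, 48, 49, 54, 56, 61, 64, 66, 78, 80, 82, 89, 97.
n = 15.
r = (30/100)·(15 + 1) = 4.8.
Rank 4 is 48 and rank 5 is 49.
Interpolate: 48 + 0.8·(49 − 48) = 48 + 0.8·1 = 48.8.

48.80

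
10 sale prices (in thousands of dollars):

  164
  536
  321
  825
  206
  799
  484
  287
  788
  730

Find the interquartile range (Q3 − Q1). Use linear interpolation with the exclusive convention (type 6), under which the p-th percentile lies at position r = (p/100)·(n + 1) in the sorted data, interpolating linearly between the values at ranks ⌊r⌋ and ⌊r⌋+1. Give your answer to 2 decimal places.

Sorted: 164, 206, 287, 321, 484, 536, 730, 788, 799, 825.
n = 10.
P25: r = 2.75; ranks 2–3 are 206, 287; interpolating gives 266.75.
P75: r = 8.25; ranks 8–9 are 788, 799; interpolating gives 790.75.
Difference: 790.75 − 266.75 = 524.

524.00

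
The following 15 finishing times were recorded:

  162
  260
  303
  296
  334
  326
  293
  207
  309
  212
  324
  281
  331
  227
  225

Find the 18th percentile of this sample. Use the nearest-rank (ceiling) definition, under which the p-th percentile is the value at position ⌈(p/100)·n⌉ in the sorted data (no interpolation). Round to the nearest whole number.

212

Sorted: 162, 207, 212, 225, 227, 260, 281, 293, 296, 303, 309, 324, 326, 331, 334.
n = 15.
Position = ⌈18/100 · 15⌉ = ⌈2.7⌉ = 3.
The value at rank 3 is 212.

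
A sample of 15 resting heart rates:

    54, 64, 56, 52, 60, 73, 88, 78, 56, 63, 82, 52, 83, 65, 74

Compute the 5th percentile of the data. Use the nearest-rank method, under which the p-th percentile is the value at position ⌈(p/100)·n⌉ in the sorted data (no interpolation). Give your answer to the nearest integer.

52

Sorted: 52, 52, 54, 56, 56, 60, 63, 64, 65, 73, 74, 78, 82, 83, 88.
n = 15.
Position = ⌈5/100 · 15⌉ = ⌈0.75⌉ = 1.
The value at rank 1 is 52.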